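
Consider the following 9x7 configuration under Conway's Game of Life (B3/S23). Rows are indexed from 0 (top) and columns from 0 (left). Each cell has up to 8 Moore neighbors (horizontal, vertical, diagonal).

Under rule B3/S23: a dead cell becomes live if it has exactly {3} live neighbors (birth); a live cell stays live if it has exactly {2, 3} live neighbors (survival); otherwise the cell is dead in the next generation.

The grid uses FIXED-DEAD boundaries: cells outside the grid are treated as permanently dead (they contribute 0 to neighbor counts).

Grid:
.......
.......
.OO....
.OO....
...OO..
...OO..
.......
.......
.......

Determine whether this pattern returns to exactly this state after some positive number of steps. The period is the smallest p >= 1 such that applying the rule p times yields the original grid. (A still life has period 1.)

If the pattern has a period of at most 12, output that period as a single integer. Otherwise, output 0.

Simulating and comparing each generation to the original:
Gen 0 (original, given above): 8 live cells
Gen 1: 6 live cells, differs from original
Gen 2: 8 live cells, MATCHES original -> period = 2

Answer: 2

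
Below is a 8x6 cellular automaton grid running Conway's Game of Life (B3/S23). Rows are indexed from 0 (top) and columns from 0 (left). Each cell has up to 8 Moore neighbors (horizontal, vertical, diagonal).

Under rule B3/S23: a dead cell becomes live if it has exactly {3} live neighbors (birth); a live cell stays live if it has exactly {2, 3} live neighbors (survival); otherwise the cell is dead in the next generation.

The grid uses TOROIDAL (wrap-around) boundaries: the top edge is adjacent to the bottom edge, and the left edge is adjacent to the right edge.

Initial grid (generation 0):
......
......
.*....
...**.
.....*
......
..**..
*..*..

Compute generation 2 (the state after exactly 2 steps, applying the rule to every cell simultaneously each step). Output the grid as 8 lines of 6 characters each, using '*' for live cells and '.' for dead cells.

Simulating step by step:
Generation 0 (given above): 8 live cells
Generation 1: 6 live cells
......
......
......
....*.
....*.
......
..**..
..**..
Generation 2: 5 live cells
(generation 2 grid is the final answer)

Answer: ......
......
......
......
......
...*..
..**..
..**..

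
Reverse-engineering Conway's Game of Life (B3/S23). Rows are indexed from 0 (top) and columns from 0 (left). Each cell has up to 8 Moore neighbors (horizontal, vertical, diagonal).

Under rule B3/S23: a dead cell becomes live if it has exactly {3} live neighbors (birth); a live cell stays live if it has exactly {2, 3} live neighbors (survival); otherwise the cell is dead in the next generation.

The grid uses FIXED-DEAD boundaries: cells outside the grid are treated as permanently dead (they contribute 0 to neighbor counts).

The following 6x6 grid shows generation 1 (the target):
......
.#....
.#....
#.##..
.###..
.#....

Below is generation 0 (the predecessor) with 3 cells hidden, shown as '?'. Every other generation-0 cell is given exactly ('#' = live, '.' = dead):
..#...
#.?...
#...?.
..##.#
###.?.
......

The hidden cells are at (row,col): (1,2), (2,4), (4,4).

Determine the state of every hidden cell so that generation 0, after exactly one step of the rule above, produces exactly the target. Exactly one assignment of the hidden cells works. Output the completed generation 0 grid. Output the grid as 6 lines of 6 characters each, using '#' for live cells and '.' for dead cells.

Hidden generation-0 cells (in order): (1,2), (2,4), (4,4).
A hidden cell only influences target cells in its own 3x3 neighborhood. Try each of the 2^3 = 8 assignments, step the completed generation 0 forward once under B3/S23, and compare with the target:
  (1,2)=. (2,4)=. (4,4)=. -> step reproduces the target at every cell -> ACCEPT
  (1,2)=. (2,4)=. (4,4)=# -> step gives (3,4)='#' but target has '.' -> reject
  (1,2)=. (2,4)=# (4,4)=. -> step gives (2,3)='#' but target has '.' -> reject
  (1,2)=. (2,4)=# (4,4)=# -> step gives (2,3)='#' but target has '.' -> reject
  (1,2)=# (2,4)=. (4,4)=. -> step gives (0,1)='#' but target has '.' -> reject
  (1,2)=# (2,4)=. (4,4)=# -> step gives (0,1)='#' but target has '.' -> reject
  (1,2)=# (2,4)=# (4,4)=. -> step gives (0,1)='#' but target has '.' -> reject
  (1,2)=# (2,4)=# (4,4)=# -> step gives (0,1)='#' but target has '.' -> reject
Unique solution: (1,2)=dead, (2,4)=dead, (4,4)=dead.
Check: live-neighbor counts of every cell in the completed generation 0:
120100
131100
132221
353220
133321
232100
Applying B3/S23 to generation 0 with these counts gives:
......
.#....
.#....
#.##..
.###..
.#....
which matches the target exactly.

Answer: ..#...
#.....
#.....
..##.#
###...
......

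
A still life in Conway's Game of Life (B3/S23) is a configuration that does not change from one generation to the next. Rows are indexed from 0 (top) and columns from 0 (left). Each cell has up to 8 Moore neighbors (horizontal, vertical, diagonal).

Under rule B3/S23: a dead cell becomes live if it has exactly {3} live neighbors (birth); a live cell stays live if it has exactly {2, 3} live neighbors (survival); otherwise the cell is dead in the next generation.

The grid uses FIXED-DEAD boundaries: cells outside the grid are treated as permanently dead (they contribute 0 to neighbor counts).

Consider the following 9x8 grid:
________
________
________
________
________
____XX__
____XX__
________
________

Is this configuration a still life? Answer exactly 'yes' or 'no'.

Answer: yes

Derivation:
Compute generation 1 and compare to generation 0 (given above):
Generation 1:
________
________
________
________
________
____XX__
____XX__
________
________
The grids are IDENTICAL -> still life.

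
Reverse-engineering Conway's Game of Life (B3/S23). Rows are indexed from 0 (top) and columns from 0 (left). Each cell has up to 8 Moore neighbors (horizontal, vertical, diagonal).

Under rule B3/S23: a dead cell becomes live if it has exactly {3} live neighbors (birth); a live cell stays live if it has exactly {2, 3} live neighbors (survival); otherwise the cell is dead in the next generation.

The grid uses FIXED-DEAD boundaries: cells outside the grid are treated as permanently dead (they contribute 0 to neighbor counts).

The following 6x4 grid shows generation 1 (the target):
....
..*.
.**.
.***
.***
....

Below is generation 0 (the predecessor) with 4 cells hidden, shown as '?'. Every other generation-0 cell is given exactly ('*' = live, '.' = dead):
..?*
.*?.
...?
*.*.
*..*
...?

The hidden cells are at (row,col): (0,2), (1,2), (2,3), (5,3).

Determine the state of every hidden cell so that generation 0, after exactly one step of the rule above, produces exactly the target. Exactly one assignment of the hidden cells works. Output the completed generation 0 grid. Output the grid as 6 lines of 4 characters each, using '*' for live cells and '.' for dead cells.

Answer: ...*
.*..
...*
*.*.
*..*
...*

Derivation:
Hidden generation-0 cells (in order): (0,2), (1,2), (2,3), (5,3).
A hidden cell only influences target cells in its own 3x3 neighborhood. Try each of the 2^4 = 16 assignments, step the completed generation 0 forward once under B3/S23, and compare with the target:
  (0,2)=. (1,2)=. (2,3)=. (5,3)=. -> step gives (1,2)='.' but target has '*' -> reject
  (0,2)=. (1,2)=. (2,3)=. (5,3)=* -> step gives (1,2)='.' but target has '*' -> reject
  (0,2)=. (1,2)=. (2,3)=* (5,3)=. -> step gives (4,2)='.' but target has '*' -> reject
  (0,2)=. (1,2)=. (2,3)=* (5,3)=* -> step reproduces the target at every cell -> ACCEPT
  (0,2)=. (1,2)=* (2,3)=. (5,3)=. -> step gives (0,2)='*' but target has '.' -> reject
  (0,2)=. (1,2)=* (2,3)=. (5,3)=* -> step gives (0,2)='*' but target has '.' -> reject
  (0,2)=. (1,2)=* (2,3)=* (5,3)=. -> step gives (0,2)='*' but target has '.' -> reject
  (0,2)=. (1,2)=* (2,3)=* (5,3)=* -> step gives (0,2)='*' but target has '.' -> reject
  (0,2)=* (1,2)=. (2,3)=. (5,3)=. -> step gives (0,2)='*' but target has '.' -> reject
  (0,2)=* (1,2)=. (2,3)=. (5,3)=* -> step gives (0,2)='*' but target has '.' -> reject
  (0,2)=* (1,2)=. (2,3)=* (5,3)=. -> step gives (0,2)='*' but target has '.' -> reject
  (0,2)=* (1,2)=. (2,3)=* (5,3)=* -> step gives (0,2)='*' but target has '.' -> reject
  (0,2)=* (1,2)=* (2,3)=. (5,3)=. -> step gives (0,1)='*' but target has '.' -> reject
  (0,2)=* (1,2)=* (2,3)=. (5,3)=* -> step gives (0,1)='*' but target has '.' -> reject
  (0,2)=* (1,2)=* (2,3)=* (5,3)=. -> step gives (0,1)='*' but target has '.' -> reject
  (0,2)=* (1,2)=* (2,3)=* (5,3)=* -> step gives (0,1)='*' but target has '.' -> reject
Unique solution: (0,2)=dead, (1,2)=dead, (2,3)=live, (5,3)=live.
Check: live-neighbor counts of every cell in the completed generation 0:
1120
1032
2331
1323
1332
1121
Applying B3/S23 to generation 0 with these counts gives:
....
..*.
.**.
.***
.***
....
which matches the target exactly.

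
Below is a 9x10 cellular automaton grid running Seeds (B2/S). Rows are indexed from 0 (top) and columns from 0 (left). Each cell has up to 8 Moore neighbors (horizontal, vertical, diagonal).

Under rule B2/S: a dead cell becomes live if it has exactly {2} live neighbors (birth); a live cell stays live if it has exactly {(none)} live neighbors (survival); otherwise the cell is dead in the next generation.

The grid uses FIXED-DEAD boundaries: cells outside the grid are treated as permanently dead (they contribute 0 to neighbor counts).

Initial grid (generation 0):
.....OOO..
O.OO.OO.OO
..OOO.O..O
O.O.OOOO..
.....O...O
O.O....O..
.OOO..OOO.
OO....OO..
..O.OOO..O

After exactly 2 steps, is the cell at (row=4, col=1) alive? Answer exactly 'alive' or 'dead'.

Simulating step by step:
Generation 0 (given above): 41 live cells
Generation 1: 16 live cells
.OOO.....O
..........
O.........
.........O
O.O.......
....OO...O
.....O....
.........O
O..O....O.
Generation 2: 18 live cells
..........
O..O......
..........
O.........
.O.OOO..OO
.O.O..O...
......O.OO
....O...O.
.........O

Cell (4,1) at generation 2: 1 -> alive

Answer: alive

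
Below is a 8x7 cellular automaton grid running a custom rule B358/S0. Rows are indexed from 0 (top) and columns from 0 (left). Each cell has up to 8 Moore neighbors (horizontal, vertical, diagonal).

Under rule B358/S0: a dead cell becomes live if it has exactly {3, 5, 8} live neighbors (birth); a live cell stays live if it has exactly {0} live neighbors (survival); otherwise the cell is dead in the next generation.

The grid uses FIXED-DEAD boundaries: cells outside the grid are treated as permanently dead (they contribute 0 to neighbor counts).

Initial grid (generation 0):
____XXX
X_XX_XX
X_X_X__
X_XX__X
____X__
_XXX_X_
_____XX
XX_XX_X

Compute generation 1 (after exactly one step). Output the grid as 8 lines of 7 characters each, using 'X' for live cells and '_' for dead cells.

Answer: ___X___
____X__
______X
____XXX
__XX_X_
______X
X_X_X__
_______

Derivation:
Simulating step by step:
Generation 0 (given above): 27 live cells
Generation 1: 13 live cells
(generation 1 grid is the final answer)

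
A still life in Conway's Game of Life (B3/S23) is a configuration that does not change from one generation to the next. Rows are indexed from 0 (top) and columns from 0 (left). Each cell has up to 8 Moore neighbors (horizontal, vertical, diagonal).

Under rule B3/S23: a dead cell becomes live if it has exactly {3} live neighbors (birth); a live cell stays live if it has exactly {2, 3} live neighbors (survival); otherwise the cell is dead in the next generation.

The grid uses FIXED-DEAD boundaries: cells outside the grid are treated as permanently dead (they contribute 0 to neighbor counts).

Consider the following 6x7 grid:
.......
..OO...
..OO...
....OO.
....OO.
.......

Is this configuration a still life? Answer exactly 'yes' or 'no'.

Answer: no

Derivation:
Compute generation 1 and compare to generation 0 (given above):
Generation 1:
.......
..OO...
..O....
.....O.
....OO.
.......
Cell (2,3) differs: gen0=1 vs gen1=0 -> NOT a still life.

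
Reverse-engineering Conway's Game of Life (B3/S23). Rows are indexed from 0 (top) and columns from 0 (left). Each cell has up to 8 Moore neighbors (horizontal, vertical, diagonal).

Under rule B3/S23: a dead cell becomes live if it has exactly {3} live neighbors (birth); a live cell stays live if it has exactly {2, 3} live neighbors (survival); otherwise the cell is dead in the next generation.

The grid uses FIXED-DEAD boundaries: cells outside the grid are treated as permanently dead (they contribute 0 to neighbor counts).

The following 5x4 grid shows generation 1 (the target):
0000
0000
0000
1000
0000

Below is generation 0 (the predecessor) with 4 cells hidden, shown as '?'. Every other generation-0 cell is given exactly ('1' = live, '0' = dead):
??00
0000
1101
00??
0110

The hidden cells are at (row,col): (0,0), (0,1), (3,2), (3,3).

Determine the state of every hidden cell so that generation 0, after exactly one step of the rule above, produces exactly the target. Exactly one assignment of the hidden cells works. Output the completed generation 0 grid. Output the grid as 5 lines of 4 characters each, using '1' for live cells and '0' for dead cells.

Answer: 0000
0000
1101
0000
0110

Derivation:
Hidden generation-0 cells (in order): (0,0), (0,1), (3,2), (3,3).
A hidden cell only influences target cells in its own 3x3 neighborhood. Try each of the 2^4 = 16 assignments, step the completed generation 0 forward once under B3/S23, and compare with the target:
  (0,0)=0 (0,1)=0 (3,2)=0 (3,3)=0 -> step reproduces the target at every cell -> ACCEPT
  (0,0)=0 (0,1)=0 (3,2)=0 (3,3)=1 -> step gives (2,2)='1' but target has '0' -> reject
  (0,0)=0 (0,1)=0 (3,2)=1 (3,3)=0 -> step gives (2,1)='1' but target has '0' -> reject
  (0,0)=0 (0,1)=0 (3,2)=1 (3,3)=1 -> step gives (2,1)='1' but target has '0' -> reject
  (0,0)=0 (0,1)=1 (3,2)=0 (3,3)=0 -> step gives (1,0)='1' but target has '0' -> reject
  (0,0)=0 (0,1)=1 (3,2)=0 (3,3)=1 -> step gives (1,0)='1' but target has '0' -> reject
  (0,0)=0 (0,1)=1 (3,2)=1 (3,3)=0 -> step gives (1,0)='1' but target has '0' -> reject
  (0,0)=0 (0,1)=1 (3,2)=1 (3,3)=1 -> step gives (1,0)='1' but target has '0' -> reject
  (0,0)=1 (0,1)=0 (3,2)=0 (3,3)=0 -> step gives (1,0)='1' but target has '0' -> reject
  (0,0)=1 (0,1)=0 (3,2)=0 (3,3)=1 -> step gives (1,0)='1' but target has '0' -> reject
  (0,0)=1 (0,1)=0 (3,2)=1 (3,3)=0 -> step gives (1,0)='1' but target has '0' -> reject
  (0,0)=1 (0,1)=0 (3,2)=1 (3,3)=1 -> step gives (1,0)='1' but target has '0' -> reject
  (0,0)=1 (0,1)=1 (3,2)=0 (3,3)=0 -> step gives (1,2)='1' but target has '0' -> reject
  (0,0)=1 (0,1)=1 (3,2)=0 (3,3)=1 -> step gives (1,2)='1' but target has '0' -> reject
  (0,0)=1 (0,1)=1 (3,2)=1 (3,3)=0 -> step gives (1,2)='1' but target has '0' -> reject
  (0,0)=1 (0,1)=1 (3,2)=1 (3,3)=1 -> step gives (1,2)='1' but target has '0' -> reject
Unique solution: (0,0)=dead, (0,1)=dead, (3,2)=dead, (3,3)=dead.
Check: live-neighbor counts of every cell in the completed generation 0:
0000
2221
1120
3442
1111
Applying B3/S23 to generation 0 with these counts gives:
0000
0000
0000
1000
0000
which matches the target exactly.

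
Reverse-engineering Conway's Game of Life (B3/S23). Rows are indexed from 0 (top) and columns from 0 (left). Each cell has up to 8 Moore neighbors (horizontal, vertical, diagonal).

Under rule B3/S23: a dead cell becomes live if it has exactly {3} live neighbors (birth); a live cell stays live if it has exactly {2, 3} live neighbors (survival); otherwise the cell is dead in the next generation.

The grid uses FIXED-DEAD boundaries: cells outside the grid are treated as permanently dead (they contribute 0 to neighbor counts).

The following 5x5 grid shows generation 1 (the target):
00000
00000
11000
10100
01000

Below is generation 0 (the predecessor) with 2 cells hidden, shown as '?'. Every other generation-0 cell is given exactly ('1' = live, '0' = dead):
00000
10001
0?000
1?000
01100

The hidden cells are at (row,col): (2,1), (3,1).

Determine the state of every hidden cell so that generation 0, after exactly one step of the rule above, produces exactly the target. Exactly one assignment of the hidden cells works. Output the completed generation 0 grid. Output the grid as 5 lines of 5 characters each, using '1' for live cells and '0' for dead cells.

Answer: 00000
10001
01000
10000
01100

Derivation:
Hidden generation-0 cells (in order): (2,1), (3,1).
A hidden cell only influences target cells in its own 3x3 neighborhood. Try each of the 2^2 = 4 assignments, step the completed generation 0 forward once under B3/S23, and compare with the target:
  (2,1)=0 (3,1)=0 -> step gives (2,0)='0' but target has '1' -> reject
  (2,1)=0 (3,1)=1 -> step gives (3,1)='1' but target has '0' -> reject
  (2,1)=1 (3,1)=0 -> step reproduces the target at every cell -> ACCEPT
  (2,1)=1 (3,1)=1 -> step gives (2,0)='0' but target has '1' -> reject
Unique solution: (2,1)=live, (3,1)=dead.
Check: live-neighbor counts of every cell in the completed generation 0:
11011
12110
32111
24310
22110
Applying B3/S23 to generation 0 with these counts gives:
00000
00000
11000
10100
01000
which matches the target exactly.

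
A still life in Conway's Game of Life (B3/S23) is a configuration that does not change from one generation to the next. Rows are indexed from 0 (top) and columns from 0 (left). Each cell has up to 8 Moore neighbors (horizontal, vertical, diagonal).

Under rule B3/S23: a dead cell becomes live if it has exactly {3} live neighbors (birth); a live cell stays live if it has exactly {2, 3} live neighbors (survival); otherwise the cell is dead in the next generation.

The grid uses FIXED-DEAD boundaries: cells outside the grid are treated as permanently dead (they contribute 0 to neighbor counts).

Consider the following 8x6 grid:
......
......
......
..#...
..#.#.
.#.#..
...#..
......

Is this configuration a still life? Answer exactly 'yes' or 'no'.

Compute generation 1 and compare to generation 0 (given above):
Generation 1:
......
......
......
...#..
.##...
...##.
..#...
......
Cell (3,2) differs: gen0=1 vs gen1=0 -> NOT a still life.

Answer: no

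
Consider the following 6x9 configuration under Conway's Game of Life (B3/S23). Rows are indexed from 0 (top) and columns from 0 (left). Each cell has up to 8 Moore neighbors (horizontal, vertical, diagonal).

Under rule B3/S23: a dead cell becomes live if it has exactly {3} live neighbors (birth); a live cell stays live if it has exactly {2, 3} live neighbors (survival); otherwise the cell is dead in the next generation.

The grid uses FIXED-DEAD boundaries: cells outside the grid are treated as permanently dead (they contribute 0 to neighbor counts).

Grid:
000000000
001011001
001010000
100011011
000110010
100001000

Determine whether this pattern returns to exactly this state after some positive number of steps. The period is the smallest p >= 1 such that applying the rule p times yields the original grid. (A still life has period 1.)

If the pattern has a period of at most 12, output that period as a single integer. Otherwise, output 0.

Simulating and comparing each generation to the original:
Gen 0 (original, given above): 16 live cells
Gen 1: 14 live cells, differs from original
Gen 2: 9 live cells, differs from original
Gen 3: 9 live cells, differs from original
Gen 4: 11 live cells, differs from original
Gen 5: 12 live cells, differs from original
Gen 6: 17 live cells, differs from original
Gen 7: 13 live cells, differs from original
Gen 8: 12 live cells, differs from original
Gen 9: 10 live cells, differs from original
Gen 10: 7 live cells, differs from original
Gen 11: 5 live cells, differs from original
Gen 12: 4 live cells, differs from original
No period found within 12 steps.

Answer: 0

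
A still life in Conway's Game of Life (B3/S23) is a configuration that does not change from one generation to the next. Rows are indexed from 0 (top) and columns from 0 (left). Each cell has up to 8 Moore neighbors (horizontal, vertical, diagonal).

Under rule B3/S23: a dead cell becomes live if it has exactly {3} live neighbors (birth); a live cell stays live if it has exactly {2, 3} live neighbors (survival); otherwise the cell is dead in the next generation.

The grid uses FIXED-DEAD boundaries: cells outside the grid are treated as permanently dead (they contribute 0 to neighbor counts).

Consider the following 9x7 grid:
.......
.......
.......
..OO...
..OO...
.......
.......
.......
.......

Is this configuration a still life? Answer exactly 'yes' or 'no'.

Answer: yes

Derivation:
Compute generation 1 and compare to generation 0 (given above):
Generation 1:
.......
.......
.......
..OO...
..OO...
.......
.......
.......
.......
The grids are IDENTICAL -> still life.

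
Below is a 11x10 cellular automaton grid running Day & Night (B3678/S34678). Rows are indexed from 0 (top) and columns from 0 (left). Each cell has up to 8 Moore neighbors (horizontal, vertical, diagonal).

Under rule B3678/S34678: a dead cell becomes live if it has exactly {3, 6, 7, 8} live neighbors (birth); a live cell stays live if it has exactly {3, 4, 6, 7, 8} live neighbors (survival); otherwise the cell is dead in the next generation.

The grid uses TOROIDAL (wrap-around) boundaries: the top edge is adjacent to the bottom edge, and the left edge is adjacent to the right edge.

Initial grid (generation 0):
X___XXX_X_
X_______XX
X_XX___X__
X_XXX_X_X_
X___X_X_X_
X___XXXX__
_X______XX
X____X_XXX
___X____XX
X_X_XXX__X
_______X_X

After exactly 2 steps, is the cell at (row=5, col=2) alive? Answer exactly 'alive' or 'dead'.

Simulating step by step:
Generation 0 (given above): 46 live cells
Generation 1: 42 live cells
X_______XX
X__XXXX_X_
X_XXX__X_X
__X_X_____
____XXXX__
XX___XXX__
____X_____
X______XXX
_X_______X
X__X___X_X
_X_X_X_X_X
Generation 2: 44 live cells
XXXX____X_
X_XXXX__XX
__XX__X_XX
_X_XX__XX_
_X_XX__X__
_______X__
_X___X____
X_______XX
X______XX_
_X__X_X__X
X_X_X_X_X_

Cell (5,2) at generation 2: 0 -> dead

Answer: dead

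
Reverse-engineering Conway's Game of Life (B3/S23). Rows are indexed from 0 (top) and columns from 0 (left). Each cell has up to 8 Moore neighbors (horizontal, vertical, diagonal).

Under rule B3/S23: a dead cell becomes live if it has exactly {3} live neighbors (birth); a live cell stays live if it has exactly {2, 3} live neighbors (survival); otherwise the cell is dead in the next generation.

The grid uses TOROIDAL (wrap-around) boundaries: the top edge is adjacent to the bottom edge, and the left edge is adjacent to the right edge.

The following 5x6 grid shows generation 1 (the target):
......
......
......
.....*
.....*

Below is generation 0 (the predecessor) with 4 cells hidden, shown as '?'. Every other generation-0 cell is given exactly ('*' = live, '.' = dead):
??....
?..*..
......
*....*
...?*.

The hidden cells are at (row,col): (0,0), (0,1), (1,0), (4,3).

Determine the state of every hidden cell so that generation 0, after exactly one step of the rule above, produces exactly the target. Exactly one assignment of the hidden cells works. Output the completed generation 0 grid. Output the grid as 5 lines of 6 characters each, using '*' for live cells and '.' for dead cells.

Answer: ......
...*..
......
*....*
....*.

Derivation:
Hidden generation-0 cells (in order): (0,0), (0,1), (1,0), (4,3).
A hidden cell only influences target cells in its own 3x3 neighborhood. Try each of the 2^4 = 16 assignments, step the completed generation 0 forward once under B3/S23, and compare with the target:
  (0,0)=. (0,1)=. (1,0)=. (4,3)=. -> step reproduces the target at every cell -> ACCEPT
  (0,0)=. (0,1)=. (1,0)=. (4,3)=* -> step gives (0,3)='*' but target has '.' -> reject
  (0,0)=. (0,1)=. (1,0)=* (4,3)=. -> step gives (2,0)='*' but target has '.' -> reject
  (0,0)=. (0,1)=. (1,0)=* (4,3)=* -> step gives (0,3)='*' but target has '.' -> reject
  (0,0)=. (0,1)=* (1,0)=. (4,3)=. -> step gives (4,0)='*' but target has '.' -> reject
  (0,0)=. (0,1)=* (1,0)=. (4,3)=* -> step gives (0,2)='*' but target has '.' -> reject
  (0,0)=. (0,1)=* (1,0)=* (4,3)=. -> step gives (2,0)='*' but target has '.' -> reject
  (0,0)=. (0,1)=* (1,0)=* (4,3)=* -> step gives (0,2)='*' but target has '.' -> reject
  (0,0)=* (0,1)=. (1,0)=. (4,3)=. -> step gives (4,0)='*' but target has '.' -> reject
  (0,0)=* (0,1)=. (1,0)=. (4,3)=* -> step gives (0,3)='*' but target has '.' -> reject
  (0,0)=* (0,1)=. (1,0)=* (4,3)=. -> step gives (0,5)='*' but target has '.' -> reject
  (0,0)=* (0,1)=. (1,0)=* (4,3)=* -> step gives (0,3)='*' but target has '.' -> reject
  (0,0)=* (0,1)=* (1,0)=. (4,3)=. -> step gives (4,1)='*' but target has '.' -> reject
  (0,0)=* (0,1)=* (1,0)=. (4,3)=* -> step gives (0,2)='*' but target has '.' -> reject
  (0,0)=* (0,1)=* (1,0)=* (4,3)=. -> step gives (0,0)='*' but target has '.' -> reject
  (0,0)=* (0,1)=* (1,0)=* (4,3)=* -> step gives (0,0)='*' but target has '.' -> reject
Unique solution: (0,0)=dead, (0,1)=dead, (1,0)=dead, (4,3)=dead.
Check: live-neighbor counts of every cell in the completed generation 0:
001221
001010
211122
110122
210113
Applying B3/S23 to generation 0 with these counts gives:
......
......
......
.....*
.....*
which matches the target exactly.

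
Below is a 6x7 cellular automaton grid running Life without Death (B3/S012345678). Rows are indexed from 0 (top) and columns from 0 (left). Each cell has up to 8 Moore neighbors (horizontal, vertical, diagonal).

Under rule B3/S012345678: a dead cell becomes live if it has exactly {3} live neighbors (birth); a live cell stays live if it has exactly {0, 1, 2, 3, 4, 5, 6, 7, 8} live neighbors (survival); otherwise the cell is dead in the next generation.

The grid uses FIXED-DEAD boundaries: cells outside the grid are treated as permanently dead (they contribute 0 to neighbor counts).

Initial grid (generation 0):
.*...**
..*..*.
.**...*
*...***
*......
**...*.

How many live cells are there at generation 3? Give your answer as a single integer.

Answer: 22

Derivation:
Simulating step by step:
Generation 0 (given above): 16 live cells
Generation 1: 20 live cells
.*...**
..*..*.
.****.*
*...***
*...*.*
**...*.
Generation 2: 21 live cells
.*...**
..*..*.
.****.*
*.*.***
*...*.*
**...*.
Generation 3: 22 live cells
.*...**
..*..*.
.****.*
*.*.***
*..**.*
**...*.
Population at generation 3: 22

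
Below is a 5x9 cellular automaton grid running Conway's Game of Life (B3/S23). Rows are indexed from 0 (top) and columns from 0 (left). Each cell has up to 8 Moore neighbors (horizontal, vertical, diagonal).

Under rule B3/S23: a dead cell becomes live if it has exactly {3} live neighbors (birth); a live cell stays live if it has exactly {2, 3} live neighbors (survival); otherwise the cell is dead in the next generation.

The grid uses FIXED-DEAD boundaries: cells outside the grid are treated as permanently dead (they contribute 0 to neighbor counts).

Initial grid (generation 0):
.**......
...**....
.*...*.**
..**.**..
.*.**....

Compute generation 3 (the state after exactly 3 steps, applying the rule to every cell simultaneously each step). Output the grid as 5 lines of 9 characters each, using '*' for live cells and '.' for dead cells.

Answer: ..*.*....
.....*...
......*..
.........
..***....

Derivation:
Simulating step by step:
Generation 0 (given above): 15 live cells
Generation 1: 15 live cells
..**.....
.*.**....
.....*.*.
.*.*.***.
...***...
Generation 2: 14 live cells
..***....
...**....
...*.*.*.
..**...*.
..**.*...
Generation 3: 7 live cells
(generation 3 grid is the final answer)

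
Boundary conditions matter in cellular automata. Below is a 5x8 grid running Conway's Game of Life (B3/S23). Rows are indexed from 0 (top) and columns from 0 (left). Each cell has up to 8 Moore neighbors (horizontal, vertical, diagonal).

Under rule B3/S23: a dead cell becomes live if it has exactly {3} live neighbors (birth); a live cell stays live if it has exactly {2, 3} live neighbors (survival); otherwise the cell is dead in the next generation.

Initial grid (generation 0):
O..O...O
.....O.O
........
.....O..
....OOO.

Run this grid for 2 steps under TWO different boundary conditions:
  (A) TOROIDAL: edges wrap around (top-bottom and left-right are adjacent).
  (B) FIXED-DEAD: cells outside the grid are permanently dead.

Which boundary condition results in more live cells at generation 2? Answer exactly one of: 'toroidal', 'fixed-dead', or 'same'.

Answer: fixed-dead

Derivation:
Under TOROIDAL boundary, generation 2:
........
O.....O.
........
....O...
O...O...
Population = 5

Under FIXED-DEAD boundary, generation 2:
........
.....OOO
......OO
....O..O
....O.O.
Population = 9

Comparison: toroidal=5, fixed-dead=9 -> fixed-dead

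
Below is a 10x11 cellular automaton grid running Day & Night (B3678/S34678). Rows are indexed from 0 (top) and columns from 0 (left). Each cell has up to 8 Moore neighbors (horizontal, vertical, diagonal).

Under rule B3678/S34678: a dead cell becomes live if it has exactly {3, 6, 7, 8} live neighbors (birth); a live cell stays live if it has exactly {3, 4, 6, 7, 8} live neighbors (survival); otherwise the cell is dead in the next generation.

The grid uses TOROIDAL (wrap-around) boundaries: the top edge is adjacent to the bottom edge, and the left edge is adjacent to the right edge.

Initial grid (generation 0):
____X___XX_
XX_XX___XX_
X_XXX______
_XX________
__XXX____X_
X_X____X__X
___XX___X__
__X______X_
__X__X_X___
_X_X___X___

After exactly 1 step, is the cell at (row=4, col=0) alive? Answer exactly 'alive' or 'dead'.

Simulating step by step:
Generation 0 (given above): 34 live cells
Generation 1: 42 live cells
XX__X__XXXX
_X__XX__XX_
XX__X_____X
_X_X_______
X_XX______X
_XXX____XX_
_XXX_____XX
____X___X__
_XXX__X_X__
__X_X_X____

Cell (4,0) at generation 1: 1 -> alive

Answer: alive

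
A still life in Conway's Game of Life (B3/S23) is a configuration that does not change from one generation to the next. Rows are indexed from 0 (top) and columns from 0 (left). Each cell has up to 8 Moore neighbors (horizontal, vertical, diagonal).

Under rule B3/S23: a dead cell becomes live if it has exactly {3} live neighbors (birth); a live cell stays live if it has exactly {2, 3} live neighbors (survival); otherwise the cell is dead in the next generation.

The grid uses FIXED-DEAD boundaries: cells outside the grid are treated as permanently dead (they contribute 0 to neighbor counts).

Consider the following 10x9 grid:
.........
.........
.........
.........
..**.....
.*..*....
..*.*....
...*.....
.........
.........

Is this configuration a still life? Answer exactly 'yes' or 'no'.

Answer: yes

Derivation:
Compute generation 1 and compare to generation 0 (given above):
Generation 1:
.........
.........
.........
.........
..**.....
.*..*....
..*.*....
...*.....
.........
.........
The grids are IDENTICAL -> still life.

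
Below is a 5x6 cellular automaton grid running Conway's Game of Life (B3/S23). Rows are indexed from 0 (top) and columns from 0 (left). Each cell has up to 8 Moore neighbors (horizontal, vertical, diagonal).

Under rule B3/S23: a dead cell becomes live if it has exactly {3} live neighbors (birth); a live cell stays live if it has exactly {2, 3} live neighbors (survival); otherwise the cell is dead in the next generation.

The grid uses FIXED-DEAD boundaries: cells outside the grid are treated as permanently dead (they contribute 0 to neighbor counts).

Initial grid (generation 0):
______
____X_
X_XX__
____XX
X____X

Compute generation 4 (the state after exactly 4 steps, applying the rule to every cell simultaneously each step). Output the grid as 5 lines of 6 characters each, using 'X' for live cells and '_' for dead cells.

Simulating step by step:
Generation 0 (given above): 8 live cells
Generation 1: 9 live cells
______
___X__
___X_X
_X_XXX
____XX
Generation 2: 7 live cells
______
____X_
___X_X
__XX__
___X_X
Generation 3: 8 live cells
______
____X_
__XX__
__XX__
__XXX_
Generation 4: 6 live cells
(generation 4 grid is the final answer)

Answer: ______
___X__
__X_X_
_X____
__X_X_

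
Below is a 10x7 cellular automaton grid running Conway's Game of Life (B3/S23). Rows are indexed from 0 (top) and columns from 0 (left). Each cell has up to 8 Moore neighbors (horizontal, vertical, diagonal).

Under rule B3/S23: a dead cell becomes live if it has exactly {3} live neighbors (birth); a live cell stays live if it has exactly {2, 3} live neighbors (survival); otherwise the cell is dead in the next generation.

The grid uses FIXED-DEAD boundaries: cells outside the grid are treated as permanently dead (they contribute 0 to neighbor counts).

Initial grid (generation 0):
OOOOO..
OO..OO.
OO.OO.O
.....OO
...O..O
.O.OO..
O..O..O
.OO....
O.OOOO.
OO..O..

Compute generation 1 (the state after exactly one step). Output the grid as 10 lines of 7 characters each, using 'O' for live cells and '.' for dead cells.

Simulating step by step:
Generation 0 (given above): 34 live cells
Generation 1: 32 live cells
(generation 1 grid is the final answer)

Answer: O.OOOO.
.......
OOOO..O
..OO..O
..OO..O
...OOO.
O..OO..
O....O.
O...OO.
OOO.OO.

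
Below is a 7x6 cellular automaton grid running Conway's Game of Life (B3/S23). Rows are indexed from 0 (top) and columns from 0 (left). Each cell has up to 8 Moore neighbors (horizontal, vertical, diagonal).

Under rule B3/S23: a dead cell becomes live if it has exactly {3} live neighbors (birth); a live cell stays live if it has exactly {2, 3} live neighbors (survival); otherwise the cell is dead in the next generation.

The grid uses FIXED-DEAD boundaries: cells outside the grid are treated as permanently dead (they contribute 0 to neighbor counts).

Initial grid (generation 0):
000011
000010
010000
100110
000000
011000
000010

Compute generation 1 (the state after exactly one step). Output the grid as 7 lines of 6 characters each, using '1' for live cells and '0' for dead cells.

Simulating step by step:
Generation 0 (given above): 10 live cells
Generation 1: 9 live cells
(generation 1 grid is the final answer)

Answer: 000011
000011
000110
000000
011100
000000
000000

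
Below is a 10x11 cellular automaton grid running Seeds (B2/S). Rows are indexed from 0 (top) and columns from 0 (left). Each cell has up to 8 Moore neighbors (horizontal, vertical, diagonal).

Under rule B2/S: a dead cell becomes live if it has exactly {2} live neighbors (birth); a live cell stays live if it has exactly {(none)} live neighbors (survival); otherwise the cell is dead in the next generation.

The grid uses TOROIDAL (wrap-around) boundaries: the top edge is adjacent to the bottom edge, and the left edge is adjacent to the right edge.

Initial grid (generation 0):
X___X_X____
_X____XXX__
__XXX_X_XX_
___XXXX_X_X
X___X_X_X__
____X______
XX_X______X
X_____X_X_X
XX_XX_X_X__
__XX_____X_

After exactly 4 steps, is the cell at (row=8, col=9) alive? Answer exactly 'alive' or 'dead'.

Answer: alive

Derivation:
Simulating step by step:
Generation 0 (given above): 41 live cells
Generation 1: 19 live cells
_________XX
X_________X
XX________X
XX_________
__________X
__X____X_X_
__X_XX_X___
___________
___________
______X_X__
Generation 2: 21 live cells
_______XX__
___________
__X______X_
__X______X_
__X_____XX_
_X__XX____X
_X_________
___XXXX____
_______X___
_______X__X
Generation 3: 18 live cells
______X__X_
_______X_X_
_X_X____X_X
___________
X___XX_____
___X____X__
___________
__X____X___
___X____X__
_________X_
Generation 4: 26 live cells
_______X___
X_X___X____
X_X____X___
_XXX_X___XX
___X_______
_____X_____
__XX___XX__
___X____X__
__X____X_X_
_______X__X

Cell (8,9) at generation 4: 1 -> alive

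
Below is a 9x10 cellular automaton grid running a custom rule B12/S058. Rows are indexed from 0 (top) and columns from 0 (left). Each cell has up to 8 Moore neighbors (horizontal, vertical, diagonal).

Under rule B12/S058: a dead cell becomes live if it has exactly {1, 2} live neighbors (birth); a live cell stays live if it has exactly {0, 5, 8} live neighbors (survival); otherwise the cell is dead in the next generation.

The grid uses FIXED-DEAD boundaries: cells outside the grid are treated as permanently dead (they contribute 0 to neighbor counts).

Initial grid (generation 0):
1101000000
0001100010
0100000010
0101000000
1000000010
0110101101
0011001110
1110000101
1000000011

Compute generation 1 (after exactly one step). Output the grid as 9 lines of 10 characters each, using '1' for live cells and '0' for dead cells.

Answer: 0000010111
0000010101
1000010101
0001100111
0000111001
1000000100
0010100110
0000110000
0011001100

Derivation:
Simulating step by step:
Generation 0 (given above): 31 live cells
Generation 1: 32 live cells
(generation 1 grid is the final answer)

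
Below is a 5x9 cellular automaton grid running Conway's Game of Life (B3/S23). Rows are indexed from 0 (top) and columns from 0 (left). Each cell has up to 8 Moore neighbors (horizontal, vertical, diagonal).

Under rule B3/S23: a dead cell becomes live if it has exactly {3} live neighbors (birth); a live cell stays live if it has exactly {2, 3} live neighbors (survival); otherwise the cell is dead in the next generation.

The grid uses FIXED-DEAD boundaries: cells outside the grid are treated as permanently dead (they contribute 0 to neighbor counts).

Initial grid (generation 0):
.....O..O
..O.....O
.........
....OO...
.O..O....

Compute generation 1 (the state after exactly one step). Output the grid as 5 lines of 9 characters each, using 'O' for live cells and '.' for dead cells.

Answer: .........
.........
.........
....OO...
....OO...

Derivation:
Simulating step by step:
Generation 0 (given above): 8 live cells
Generation 1: 4 live cells
(generation 1 grid is the final answer)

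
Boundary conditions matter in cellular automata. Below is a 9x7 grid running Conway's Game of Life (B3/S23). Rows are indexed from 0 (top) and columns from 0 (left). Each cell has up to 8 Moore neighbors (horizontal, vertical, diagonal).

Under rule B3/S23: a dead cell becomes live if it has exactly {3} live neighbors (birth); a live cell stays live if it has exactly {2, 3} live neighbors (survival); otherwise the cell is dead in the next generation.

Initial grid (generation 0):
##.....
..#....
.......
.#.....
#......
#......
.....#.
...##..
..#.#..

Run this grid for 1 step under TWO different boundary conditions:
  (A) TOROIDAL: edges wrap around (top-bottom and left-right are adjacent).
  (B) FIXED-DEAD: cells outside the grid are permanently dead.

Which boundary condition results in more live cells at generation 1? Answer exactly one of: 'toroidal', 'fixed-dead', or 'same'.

Answer: toroidal

Derivation:
Under TOROIDAL boundary, generation 1:
.###...
.#.....
.......
.......
##.....
......#
....#..
...###.
.##.#..
Population = 14

Under FIXED-DEAD boundary, generation 1:
.#.....
.#.....
.......
.......
##.....
.......
....#..
...###.
....#..
Population = 9

Comparison: toroidal=14, fixed-dead=9 -> toroidal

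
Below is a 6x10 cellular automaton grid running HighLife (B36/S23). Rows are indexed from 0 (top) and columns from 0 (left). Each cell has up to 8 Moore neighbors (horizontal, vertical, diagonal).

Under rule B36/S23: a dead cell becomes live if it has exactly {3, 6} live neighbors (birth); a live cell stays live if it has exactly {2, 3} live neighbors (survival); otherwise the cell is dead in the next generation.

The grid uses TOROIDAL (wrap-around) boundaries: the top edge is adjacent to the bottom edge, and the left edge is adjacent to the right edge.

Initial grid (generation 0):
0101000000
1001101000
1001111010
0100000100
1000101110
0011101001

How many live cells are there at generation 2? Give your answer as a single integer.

Simulating step by step:
Generation 0 (given above): 24 live cells
Generation 1: 30 live cells
1100000000
1100001101
1111001001
1101000000
1110101011
1110101011
Generation 2: 18 live cells
0000011001
0000001110
0001001110
0000110111
0000100010
0000000010
Population at generation 2: 18

Answer: 18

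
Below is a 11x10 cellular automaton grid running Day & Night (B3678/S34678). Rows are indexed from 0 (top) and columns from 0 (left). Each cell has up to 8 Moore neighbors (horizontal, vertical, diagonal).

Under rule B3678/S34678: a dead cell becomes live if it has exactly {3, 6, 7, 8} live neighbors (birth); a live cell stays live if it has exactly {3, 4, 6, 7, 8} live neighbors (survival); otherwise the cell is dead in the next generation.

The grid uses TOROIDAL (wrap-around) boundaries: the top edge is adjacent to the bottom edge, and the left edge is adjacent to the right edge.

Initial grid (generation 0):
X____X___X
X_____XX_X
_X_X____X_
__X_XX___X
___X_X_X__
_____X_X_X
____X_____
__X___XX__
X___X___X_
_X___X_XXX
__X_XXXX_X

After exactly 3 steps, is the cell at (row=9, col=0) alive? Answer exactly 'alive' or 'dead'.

Simulating step by step:
Generation 0 (given above): 38 live cells
Generation 1: 39 live cells
XX__XXX__X
XX_______X
__X_XXXXX_
__X_X_X_X_
_____X____
________X_
_____X_XX_
___X_X____
_X___X__X_
___X_X_X_X
_X__XX_XXX
Generation 2: 39 live cells
XXX_XXXX__
_XXX_X___X
X____XXXX_
____XXX___
_______X__
______XX__
____X_X___
_______XX_
__X_______
__X__X_XXX
X_XX__XX_X
Generation 3: 38 live cells
_XXXXX_X__
__XX__X__X
_XXX___X_X
_____X__X_
_______X__
_____XXX__
_____XX_X_
__________
______X__X
X_X____XXX
XXXX__X_XX

Cell (9,0) at generation 3: 1 -> alive

Answer: alive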